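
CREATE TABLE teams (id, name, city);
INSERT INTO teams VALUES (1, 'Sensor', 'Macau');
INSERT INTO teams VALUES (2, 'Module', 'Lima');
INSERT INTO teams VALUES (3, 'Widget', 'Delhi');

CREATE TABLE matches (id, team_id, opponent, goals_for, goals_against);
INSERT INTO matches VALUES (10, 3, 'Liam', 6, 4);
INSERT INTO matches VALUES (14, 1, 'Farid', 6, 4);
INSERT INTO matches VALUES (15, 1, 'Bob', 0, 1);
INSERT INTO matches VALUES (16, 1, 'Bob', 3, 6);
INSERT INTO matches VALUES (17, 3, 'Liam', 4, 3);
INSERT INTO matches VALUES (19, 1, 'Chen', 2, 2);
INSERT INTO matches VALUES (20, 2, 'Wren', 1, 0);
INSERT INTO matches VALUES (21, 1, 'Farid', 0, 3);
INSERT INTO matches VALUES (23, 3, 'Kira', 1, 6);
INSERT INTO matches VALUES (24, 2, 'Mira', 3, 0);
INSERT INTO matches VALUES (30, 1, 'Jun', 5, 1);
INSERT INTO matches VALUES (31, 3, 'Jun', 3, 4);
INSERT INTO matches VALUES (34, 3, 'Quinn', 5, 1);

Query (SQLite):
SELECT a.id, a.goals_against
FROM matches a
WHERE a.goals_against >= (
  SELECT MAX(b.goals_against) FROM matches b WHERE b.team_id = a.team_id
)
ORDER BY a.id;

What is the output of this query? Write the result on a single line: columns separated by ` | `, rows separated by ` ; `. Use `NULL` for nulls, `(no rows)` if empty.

For each matches row a, compute MAX(goals_against) over rows sharing a.team_id.
Keep row a if a.goals_against >= that per-group MAX.
  team_id=1: MAX(goals_against) = 6
  team_id=2: MAX(goals_against) = 0
  team_id=3: MAX(goals_against) = 6

16 | 6 ; 20 | 0 ; 23 | 6 ; 24 | 0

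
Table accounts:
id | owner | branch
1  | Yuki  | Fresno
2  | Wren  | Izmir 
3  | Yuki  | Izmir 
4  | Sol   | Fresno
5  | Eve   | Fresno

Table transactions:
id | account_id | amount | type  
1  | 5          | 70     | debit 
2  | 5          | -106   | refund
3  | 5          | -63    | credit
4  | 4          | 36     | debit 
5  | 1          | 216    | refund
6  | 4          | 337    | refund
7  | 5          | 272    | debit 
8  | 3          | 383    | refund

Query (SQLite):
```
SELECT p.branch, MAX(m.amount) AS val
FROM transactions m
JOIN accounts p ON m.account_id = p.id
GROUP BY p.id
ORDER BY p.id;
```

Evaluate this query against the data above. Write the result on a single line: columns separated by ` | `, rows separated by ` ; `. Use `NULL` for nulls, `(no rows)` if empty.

Join each transactions row to its accounts via account_id.
Group joined rows by accounts.id; compute MAX(m.amount) per group.
  1: ids {5} → MAX(m.amount)=216
  3: ids {8} → MAX(m.amount)=383
  4: ids {4, 6} → MAX(m.amount)=337
  5: ids {1, 2, 3, 7} → MAX(m.amount)=272

Fresno | 216 ; Izmir | 383 ; Fresno | 337 ; Fresno | 272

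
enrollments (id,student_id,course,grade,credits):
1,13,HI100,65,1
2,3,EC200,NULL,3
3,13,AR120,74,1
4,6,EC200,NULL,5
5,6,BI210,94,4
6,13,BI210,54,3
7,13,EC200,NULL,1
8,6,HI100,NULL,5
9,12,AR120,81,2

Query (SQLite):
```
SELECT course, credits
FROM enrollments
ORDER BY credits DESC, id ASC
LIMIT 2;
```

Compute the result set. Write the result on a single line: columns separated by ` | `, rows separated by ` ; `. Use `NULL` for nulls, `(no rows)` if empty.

EC200 | 5 ; HI100 | 5

Sort by credits desc, tiebreak id asc: (5, id=4), (5, id=8), (4, id=5), (3, id=2), (3, id=6) …. Take first 2.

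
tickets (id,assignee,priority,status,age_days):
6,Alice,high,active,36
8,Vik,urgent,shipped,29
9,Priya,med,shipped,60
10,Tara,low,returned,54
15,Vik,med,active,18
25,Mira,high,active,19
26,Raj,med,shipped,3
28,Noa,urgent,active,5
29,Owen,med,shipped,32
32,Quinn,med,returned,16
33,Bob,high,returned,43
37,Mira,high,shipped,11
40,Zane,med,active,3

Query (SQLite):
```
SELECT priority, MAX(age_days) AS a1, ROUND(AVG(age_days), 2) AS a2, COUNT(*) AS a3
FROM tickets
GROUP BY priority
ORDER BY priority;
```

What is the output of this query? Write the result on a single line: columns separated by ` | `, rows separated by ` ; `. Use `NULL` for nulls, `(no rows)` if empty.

Group tickets by priority.
Per group compute: MAX(age_days), ROUND(AVG(age_days), 2), COUNT(*).
  high: ids {6, 25, 33, 37} → MAX(age_days)=43, ROUND(AVG(age_days), 2)=27.25, COUNT(*)=4
  low: ids {10} → MAX(age_days)=54, ROUND(AVG(age_days), 2)=54, COUNT(*)=1
  med: ids {9, 15, 26, 29, 32, 40} → MAX(age_days)=60, ROUND(AVG(age_days), 2)=22, COUNT(*)=6
  urgent: ids {8, 28} → MAX(age_days)=29, ROUND(AVG(age_days), 2)=17, COUNT(*)=2

high | 43 | 27.25 | 4 ; low | 54 | 54 | 1 ; med | 60 | 22 | 6 ; urgent | 29 | 17 | 2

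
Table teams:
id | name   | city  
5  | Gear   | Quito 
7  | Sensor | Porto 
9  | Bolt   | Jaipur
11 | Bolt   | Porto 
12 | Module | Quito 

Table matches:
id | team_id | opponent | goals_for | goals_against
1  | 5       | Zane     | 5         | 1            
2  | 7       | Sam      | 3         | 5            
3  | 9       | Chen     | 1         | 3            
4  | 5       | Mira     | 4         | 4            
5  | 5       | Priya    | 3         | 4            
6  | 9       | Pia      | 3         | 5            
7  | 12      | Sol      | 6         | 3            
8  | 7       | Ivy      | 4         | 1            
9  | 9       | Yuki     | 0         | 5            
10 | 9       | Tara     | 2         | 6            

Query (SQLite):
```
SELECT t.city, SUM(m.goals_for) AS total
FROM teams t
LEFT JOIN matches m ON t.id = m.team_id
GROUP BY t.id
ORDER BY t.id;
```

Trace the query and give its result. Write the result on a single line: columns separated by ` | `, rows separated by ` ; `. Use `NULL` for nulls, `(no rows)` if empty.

LEFT JOIN keeps every teams row; unmatched ones get NULL for matches columns.
Group by teams.id and compute SUM(m.goals_for). SUM over an all-NULL group is NULL.
  5: ids {1, 4, 5} → SUM(m.goals_for)=12
  7: ids {2, 8} → SUM(m.goals_for)=7
  9: ids {3, 6, 9, 10} → SUM(m.goals_for)=6
  11: ids {—} → SUM(m.goals_for)=NULL
  12: ids {7} → SUM(m.goals_for)=6

Quito | 12 ; Porto | 7 ; Jaipur | 6 ; Porto | NULL ; Quito | 6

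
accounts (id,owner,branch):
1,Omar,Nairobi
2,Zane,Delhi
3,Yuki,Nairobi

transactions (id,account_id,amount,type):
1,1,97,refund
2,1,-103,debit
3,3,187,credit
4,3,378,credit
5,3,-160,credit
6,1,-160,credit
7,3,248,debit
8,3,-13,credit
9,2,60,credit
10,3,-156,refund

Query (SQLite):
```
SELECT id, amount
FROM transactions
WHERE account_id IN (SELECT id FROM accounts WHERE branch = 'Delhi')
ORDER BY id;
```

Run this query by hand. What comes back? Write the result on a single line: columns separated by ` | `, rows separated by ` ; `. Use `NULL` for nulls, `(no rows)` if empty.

Inner query: accounts.id where branch = 'Delhi'.
Outer: keep transactions rows whose account_id is in that set.
Inner query → {2}

9 | 60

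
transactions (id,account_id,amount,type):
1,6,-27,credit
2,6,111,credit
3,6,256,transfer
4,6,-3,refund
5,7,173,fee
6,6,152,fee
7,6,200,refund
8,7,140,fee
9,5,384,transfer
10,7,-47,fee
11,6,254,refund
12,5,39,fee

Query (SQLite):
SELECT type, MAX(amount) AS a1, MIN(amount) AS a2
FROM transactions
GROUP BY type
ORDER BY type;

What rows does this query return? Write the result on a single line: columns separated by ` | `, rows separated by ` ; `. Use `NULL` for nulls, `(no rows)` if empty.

Group transactions by type.
Per group compute: MAX(amount), MIN(amount).
  credit: ids {1, 2} → MAX(amount)=111, MIN(amount)=-27
  fee: ids {5, 6, 8, 10, 12} → MAX(amount)=173, MIN(amount)=-47
  refund: ids {4, 7, 11} → MAX(amount)=254, MIN(amount)=-3
  transfer: ids {3, 9} → MAX(amount)=384, MIN(amount)=256

credit | 111 | -27 ; fee | 173 | -47 ; refund | 254 | -3 ; transfer | 384 | 256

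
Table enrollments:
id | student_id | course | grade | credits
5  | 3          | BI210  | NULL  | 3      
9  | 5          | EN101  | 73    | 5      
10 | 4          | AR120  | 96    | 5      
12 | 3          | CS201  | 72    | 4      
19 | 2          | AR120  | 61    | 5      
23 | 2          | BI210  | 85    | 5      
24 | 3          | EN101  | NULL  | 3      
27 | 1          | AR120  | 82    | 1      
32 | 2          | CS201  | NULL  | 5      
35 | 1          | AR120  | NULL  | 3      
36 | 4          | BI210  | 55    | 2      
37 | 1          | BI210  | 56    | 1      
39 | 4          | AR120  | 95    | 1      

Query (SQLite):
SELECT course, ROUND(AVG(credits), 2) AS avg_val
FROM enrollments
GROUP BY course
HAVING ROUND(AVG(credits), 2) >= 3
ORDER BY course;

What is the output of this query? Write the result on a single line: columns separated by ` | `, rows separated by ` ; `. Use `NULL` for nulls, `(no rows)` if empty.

AR120 | 3 ; CS201 | 4.5 ; EN101 | 4

Partition enrollments by course; compute ROUND(AVG(credits), 2) within each group.
HAVING: keep groups where ROUND(AVG(credits), 2) >= 3.
  AR120: ids {10, 19, 27, 35, 39} → ROUND(AVG(credits), 2)=3
  BI210: ids {5, 23, 36, 37} → ROUND(AVG(credits), 2)=2.75
  CS201: ids {12, 32} → ROUND(AVG(credits), 2)=4.5
  EN101: ids {9, 24} → ROUND(AVG(credits), 2)=4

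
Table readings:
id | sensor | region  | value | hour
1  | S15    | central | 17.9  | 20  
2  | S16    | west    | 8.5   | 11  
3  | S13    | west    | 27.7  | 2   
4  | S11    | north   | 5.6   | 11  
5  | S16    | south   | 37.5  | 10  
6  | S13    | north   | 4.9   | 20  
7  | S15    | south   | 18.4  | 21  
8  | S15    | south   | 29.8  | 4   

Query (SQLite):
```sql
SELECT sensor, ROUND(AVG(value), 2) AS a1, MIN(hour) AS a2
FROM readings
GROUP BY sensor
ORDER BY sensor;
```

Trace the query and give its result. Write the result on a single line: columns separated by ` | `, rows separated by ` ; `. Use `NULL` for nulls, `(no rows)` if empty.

S11 | 5.6 | 11 ; S13 | 16.3 | 2 ; S15 | 22.03 | 4 ; S16 | 23 | 10

Group readings by sensor.
Per group compute: ROUND(AVG(value), 2), MIN(hour).
  S11: ids {4} → ROUND(AVG(value), 2)=5.6, MIN(hour)=11
  S13: ids {3, 6} → ROUND(AVG(value), 2)=16.3, MIN(hour)=2
  S15: ids {1, 7, 8} → ROUND(AVG(value), 2)=22.03, MIN(hour)=4
  S16: ids {2, 5} → ROUND(AVG(value), 2)=23, MIN(hour)=10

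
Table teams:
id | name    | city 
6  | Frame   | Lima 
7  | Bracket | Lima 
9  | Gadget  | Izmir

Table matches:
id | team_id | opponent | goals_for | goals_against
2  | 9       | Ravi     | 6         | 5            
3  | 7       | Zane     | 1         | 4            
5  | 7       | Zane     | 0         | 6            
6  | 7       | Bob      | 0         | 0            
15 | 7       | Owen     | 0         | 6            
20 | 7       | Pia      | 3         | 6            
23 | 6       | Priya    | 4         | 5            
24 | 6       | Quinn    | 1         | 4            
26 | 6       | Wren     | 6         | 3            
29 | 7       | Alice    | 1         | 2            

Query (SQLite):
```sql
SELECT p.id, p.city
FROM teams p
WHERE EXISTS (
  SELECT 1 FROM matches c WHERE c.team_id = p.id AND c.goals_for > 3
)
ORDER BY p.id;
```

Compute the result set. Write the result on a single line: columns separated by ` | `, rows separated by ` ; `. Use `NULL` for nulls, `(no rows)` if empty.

For each teams row, check whether any matches with matching team_id has goals_for > 3.
Keep rows where that is true.

6 | Lima ; 9 | Izmir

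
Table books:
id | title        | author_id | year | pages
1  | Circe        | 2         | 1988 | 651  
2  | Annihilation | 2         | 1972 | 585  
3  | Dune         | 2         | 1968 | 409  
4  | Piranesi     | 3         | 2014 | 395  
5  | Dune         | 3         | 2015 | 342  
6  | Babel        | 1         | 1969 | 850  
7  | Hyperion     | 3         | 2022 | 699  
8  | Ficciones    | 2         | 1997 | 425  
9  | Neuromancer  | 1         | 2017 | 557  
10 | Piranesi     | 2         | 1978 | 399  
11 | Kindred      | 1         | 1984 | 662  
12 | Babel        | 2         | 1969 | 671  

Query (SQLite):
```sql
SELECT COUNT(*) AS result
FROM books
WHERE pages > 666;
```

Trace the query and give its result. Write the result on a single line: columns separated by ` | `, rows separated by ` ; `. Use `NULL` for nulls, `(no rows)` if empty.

3

Rows where pages > 666 → year values: [1969, 2022, 1969].
COUNT(*) counts rows → 3.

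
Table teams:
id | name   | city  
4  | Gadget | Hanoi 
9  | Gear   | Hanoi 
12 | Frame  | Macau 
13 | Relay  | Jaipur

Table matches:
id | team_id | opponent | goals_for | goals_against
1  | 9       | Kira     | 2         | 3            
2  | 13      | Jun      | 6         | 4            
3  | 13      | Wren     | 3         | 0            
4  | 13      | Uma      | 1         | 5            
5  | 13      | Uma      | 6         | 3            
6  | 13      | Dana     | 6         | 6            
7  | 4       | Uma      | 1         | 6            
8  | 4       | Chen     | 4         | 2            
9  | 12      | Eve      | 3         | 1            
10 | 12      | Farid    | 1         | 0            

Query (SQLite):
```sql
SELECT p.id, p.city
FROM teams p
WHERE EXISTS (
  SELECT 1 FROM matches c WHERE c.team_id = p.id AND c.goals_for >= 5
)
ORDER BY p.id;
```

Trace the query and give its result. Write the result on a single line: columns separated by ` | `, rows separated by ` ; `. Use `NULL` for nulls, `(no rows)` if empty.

13 | Jaipur

For each teams row, check whether any matches with matching team_id has goals_for >= 5.
Keep rows where that is true.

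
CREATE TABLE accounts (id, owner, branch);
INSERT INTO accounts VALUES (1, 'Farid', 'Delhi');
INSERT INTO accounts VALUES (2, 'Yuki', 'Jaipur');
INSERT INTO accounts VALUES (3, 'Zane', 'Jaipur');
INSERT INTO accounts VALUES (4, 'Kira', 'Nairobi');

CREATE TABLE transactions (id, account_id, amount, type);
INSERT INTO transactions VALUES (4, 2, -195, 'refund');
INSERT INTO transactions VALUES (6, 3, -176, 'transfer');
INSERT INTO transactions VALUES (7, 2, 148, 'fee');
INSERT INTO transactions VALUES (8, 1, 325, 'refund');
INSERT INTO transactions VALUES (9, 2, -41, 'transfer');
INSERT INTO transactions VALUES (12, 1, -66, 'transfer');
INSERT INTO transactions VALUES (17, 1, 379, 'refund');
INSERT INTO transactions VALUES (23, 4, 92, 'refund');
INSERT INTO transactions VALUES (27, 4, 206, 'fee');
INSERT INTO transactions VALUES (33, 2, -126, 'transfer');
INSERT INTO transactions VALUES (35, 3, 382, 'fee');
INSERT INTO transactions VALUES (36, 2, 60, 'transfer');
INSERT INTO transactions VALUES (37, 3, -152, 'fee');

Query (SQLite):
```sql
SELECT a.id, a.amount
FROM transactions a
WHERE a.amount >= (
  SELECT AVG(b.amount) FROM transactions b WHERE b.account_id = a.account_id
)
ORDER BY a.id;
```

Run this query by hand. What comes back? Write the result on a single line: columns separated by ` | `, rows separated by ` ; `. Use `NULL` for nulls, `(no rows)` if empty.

For each transactions row a, compute AVG(amount) over rows sharing a.account_id.
Keep row a if a.amount >= that per-group AVG.
  account_id=1: AVG(amount) = 212.666667
  account_id=2: AVG(amount) = -30.8
  account_id=3: AVG(amount) = 18.0
  account_id=4: AVG(amount) = 149.0

7 | 148 ; 8 | 325 ; 17 | 379 ; 27 | 206 ; 35 | 382 ; 36 | 60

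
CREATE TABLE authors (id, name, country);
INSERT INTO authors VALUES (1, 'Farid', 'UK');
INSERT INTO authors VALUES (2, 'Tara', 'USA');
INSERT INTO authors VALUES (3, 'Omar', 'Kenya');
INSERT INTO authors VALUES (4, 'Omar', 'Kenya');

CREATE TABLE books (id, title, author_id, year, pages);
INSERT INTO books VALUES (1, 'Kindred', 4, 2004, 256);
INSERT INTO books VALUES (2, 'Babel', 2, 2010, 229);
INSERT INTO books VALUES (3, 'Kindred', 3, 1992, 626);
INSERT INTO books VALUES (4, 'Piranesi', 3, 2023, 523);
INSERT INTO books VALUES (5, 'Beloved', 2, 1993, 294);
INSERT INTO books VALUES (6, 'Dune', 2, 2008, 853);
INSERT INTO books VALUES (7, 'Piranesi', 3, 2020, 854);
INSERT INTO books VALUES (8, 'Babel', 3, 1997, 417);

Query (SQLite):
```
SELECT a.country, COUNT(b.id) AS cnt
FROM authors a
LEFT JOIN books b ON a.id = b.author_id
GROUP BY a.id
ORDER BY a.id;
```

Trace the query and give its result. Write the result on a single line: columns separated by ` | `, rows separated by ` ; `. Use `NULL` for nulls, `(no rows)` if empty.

UK | 0 ; USA | 3 ; Kenya | 4 ; Kenya | 1

LEFT JOIN keeps every authors row; unmatched ones get NULL for books columns.
Group by authors.id and compute COUNT(b.id). COUNT(col) of an all-NULL group is 0.
  1: ids {—} → COUNT(b.id)=0
  2: ids {2, 5, 6} → COUNT(b.id)=3
  3: ids {3, 4, 7, 8} → COUNT(b.id)=4
  4: ids {1} → COUNT(b.id)=1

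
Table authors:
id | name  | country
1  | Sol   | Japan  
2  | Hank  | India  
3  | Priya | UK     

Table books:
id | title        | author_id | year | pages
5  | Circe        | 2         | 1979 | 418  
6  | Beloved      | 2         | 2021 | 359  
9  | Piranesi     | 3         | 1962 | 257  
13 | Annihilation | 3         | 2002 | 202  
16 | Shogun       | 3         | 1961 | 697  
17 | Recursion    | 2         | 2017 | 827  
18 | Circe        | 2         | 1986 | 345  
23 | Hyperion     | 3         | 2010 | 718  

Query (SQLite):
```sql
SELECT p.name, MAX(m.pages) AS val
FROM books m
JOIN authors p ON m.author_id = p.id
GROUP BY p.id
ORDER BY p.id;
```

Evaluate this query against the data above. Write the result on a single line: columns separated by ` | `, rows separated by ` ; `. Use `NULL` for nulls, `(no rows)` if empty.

Join each books row to its authors via author_id.
Group joined rows by authors.id; compute MAX(m.pages) per group.
  2: ids {5, 6, 17, 18} → MAX(m.pages)=827
  3: ids {9, 13, 16, 23} → MAX(m.pages)=718

Hank | 827 ; Priya | 718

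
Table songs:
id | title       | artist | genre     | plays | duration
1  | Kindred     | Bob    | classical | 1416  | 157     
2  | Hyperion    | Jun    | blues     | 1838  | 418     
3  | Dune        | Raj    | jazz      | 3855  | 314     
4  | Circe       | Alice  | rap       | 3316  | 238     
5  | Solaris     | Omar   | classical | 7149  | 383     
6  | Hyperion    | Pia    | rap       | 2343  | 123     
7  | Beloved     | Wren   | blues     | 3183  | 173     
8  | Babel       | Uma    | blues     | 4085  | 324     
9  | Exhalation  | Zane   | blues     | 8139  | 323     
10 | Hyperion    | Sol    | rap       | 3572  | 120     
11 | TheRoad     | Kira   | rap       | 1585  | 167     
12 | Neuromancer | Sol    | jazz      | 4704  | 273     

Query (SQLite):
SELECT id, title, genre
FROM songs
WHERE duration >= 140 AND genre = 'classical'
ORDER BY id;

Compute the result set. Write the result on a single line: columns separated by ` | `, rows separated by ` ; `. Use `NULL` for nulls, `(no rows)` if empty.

duration >= 140: ids {1, 2, 3, 4, 5, 7, 8, 9, 11, 12}
genre = 'classical': ids {1, 5}
Combine with AND.

1 | Kindred | classical ; 5 | Solaris | classical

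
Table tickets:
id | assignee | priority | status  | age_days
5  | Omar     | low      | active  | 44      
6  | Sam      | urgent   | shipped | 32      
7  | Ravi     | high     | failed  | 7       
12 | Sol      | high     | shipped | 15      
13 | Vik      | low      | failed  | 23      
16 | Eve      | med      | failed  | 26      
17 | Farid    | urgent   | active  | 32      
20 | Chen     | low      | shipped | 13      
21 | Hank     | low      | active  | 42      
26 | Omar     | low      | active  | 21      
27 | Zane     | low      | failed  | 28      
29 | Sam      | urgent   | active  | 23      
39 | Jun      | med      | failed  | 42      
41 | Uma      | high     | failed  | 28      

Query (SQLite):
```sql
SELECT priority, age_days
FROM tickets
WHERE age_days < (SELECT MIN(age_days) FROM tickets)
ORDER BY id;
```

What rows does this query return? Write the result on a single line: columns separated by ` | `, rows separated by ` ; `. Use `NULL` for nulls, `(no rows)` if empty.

Scalar subquery: MIN(age_days) over all tickets rows = 7.
Keep rows where age_days < that value.

(no rows)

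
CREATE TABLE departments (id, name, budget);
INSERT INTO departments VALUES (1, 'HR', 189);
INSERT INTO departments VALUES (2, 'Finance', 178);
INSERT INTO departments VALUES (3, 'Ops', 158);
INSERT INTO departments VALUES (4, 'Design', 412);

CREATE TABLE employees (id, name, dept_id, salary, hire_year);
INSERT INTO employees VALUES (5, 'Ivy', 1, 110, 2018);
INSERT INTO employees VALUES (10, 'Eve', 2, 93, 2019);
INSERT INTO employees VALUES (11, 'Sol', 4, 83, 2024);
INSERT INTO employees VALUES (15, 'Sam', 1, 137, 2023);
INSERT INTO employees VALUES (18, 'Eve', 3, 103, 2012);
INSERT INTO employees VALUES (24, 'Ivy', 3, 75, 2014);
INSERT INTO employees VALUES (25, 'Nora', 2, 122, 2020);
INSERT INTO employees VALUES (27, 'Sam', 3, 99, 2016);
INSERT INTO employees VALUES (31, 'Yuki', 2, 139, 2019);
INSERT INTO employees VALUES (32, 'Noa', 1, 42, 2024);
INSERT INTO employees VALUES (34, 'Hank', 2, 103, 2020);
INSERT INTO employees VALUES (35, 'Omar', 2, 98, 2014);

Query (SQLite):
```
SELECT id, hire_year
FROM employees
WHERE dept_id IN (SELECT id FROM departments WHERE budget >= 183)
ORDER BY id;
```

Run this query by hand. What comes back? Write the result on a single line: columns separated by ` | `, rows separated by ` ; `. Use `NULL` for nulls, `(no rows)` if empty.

Inner query: departments.id where budget >= 183.
Outer: keep employees rows whose dept_id is in that set.
Inner query → {1, 4}

5 | 2018 ; 11 | 2024 ; 15 | 2023 ; 32 | 2024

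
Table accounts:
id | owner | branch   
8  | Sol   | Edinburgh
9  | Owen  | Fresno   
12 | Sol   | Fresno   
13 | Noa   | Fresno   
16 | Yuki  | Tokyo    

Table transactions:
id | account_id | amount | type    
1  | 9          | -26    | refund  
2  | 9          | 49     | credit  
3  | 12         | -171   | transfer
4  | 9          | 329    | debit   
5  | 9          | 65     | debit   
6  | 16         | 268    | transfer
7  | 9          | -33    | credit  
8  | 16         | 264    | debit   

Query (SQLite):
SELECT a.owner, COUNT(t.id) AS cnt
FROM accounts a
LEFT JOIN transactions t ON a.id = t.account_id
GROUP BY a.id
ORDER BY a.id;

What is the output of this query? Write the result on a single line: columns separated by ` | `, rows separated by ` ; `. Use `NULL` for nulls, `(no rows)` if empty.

Sol | 0 ; Owen | 5 ; Sol | 1 ; Noa | 0 ; Yuki | 2

LEFT JOIN keeps every accounts row; unmatched ones get NULL for transactions columns.
Group by accounts.id and compute COUNT(t.id). COUNT(col) of an all-NULL group is 0.
  8: ids {—} → COUNT(t.id)=0
  9: ids {1, 2, 4, 5, 7} → COUNT(t.id)=5
  12: ids {3} → COUNT(t.id)=1
  13: ids {—} → COUNT(t.id)=0
  16: ids {6, 8} → COUNT(t.id)=2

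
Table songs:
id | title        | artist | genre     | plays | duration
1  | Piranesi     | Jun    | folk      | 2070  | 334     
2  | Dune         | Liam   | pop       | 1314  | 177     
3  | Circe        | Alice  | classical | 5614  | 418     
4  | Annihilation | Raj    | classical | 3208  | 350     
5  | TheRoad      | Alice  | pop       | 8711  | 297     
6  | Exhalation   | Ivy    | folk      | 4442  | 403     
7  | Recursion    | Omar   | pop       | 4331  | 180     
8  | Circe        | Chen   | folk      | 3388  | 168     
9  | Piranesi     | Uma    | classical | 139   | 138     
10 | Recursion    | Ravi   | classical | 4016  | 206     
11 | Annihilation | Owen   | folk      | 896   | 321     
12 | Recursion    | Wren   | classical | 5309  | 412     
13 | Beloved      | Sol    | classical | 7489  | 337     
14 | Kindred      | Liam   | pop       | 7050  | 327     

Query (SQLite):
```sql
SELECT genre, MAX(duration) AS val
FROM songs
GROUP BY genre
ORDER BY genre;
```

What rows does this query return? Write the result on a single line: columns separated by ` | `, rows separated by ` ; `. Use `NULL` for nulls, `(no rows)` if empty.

classical | 418 ; folk | 403 ; pop | 327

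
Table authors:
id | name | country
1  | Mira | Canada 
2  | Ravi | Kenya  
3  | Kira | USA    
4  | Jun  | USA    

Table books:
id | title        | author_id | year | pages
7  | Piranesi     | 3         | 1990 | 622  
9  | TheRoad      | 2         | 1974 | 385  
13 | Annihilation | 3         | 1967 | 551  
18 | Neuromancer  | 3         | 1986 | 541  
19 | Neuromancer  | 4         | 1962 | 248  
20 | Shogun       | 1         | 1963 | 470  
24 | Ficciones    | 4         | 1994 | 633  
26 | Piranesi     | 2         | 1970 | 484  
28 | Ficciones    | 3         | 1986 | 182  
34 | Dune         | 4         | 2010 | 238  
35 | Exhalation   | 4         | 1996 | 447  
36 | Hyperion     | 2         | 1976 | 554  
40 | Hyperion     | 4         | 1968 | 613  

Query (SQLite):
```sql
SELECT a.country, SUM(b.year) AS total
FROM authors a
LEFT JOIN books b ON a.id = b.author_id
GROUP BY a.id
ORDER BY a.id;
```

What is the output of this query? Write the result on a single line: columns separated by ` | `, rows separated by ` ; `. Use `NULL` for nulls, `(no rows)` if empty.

LEFT JOIN keeps every authors row; unmatched ones get NULL for books columns.
Group by authors.id and compute SUM(b.year). SUM over an all-NULL group is NULL.
  1: ids {20} → SUM(b.year)=1963
  2: ids {9, 26, 36} → SUM(b.year)=5920
  3: ids {7, 13, 18, 28} → SUM(b.year)=7929
  4: ids {19, 24, 34, 35, 40} → SUM(b.year)=9930

Canada | 1963 ; Kenya | 5920 ; USA | 7929 ; USA | 9930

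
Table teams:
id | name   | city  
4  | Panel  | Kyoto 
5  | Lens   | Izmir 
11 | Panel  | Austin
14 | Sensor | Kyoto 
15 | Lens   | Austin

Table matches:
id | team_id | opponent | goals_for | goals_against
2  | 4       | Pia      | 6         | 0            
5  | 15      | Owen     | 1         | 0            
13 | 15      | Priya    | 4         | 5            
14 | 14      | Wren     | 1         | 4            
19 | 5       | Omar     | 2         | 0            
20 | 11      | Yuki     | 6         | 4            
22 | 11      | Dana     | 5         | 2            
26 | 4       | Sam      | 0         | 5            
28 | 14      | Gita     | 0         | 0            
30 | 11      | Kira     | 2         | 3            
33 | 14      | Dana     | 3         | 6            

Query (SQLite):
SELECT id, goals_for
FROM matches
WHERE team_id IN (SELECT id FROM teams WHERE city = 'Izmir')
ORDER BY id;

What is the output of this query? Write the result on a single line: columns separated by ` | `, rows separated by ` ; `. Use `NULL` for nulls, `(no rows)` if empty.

Inner query: teams.id where city = 'Izmir'.
Outer: keep matches rows whose team_id is in that set.
Inner query → {5}

19 | 2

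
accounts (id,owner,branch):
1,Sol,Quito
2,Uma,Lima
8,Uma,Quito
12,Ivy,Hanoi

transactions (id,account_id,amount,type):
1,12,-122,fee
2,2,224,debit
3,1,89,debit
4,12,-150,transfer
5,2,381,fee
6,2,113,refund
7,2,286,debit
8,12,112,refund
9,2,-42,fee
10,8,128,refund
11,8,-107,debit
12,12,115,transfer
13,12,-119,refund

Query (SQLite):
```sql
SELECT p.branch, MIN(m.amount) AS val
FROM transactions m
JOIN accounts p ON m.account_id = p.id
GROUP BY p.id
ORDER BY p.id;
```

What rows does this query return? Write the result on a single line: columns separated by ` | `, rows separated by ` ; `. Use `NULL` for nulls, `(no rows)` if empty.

Quito | 89 ; Lima | -42 ; Quito | -107 ; Hanoi | -150

Join each transactions row to its accounts via account_id.
Group joined rows by accounts.id; compute MIN(m.amount) per group.
  1: ids {3} → MIN(m.amount)=89
  2: ids {2, 5, 6, 7, 9} → MIN(m.amount)=-42
  8: ids {10, 11} → MIN(m.amount)=-107
  12: ids {1, 4, 8, 12, 13} → MIN(m.amount)=-150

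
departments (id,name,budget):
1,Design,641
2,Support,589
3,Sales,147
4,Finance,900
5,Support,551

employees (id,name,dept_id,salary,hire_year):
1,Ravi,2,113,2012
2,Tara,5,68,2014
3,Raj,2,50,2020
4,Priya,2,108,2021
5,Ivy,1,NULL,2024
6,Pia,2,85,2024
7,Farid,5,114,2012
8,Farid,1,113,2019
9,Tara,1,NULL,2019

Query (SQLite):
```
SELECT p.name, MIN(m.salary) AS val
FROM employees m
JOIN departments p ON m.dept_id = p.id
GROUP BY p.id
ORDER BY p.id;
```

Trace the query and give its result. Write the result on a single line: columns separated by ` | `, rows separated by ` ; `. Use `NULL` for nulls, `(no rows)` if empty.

Join each employees row to its departments via dept_id.
Group joined rows by departments.id; compute MIN(m.salary) per group.
  1: ids {5, 8, 9} → MIN(m.salary)=113
  2: ids {1, 3, 4, 6} → MIN(m.salary)=50
  5: ids {2, 7} → MIN(m.salary)=68

Design | 113 ; Support | 50 ; Support | 68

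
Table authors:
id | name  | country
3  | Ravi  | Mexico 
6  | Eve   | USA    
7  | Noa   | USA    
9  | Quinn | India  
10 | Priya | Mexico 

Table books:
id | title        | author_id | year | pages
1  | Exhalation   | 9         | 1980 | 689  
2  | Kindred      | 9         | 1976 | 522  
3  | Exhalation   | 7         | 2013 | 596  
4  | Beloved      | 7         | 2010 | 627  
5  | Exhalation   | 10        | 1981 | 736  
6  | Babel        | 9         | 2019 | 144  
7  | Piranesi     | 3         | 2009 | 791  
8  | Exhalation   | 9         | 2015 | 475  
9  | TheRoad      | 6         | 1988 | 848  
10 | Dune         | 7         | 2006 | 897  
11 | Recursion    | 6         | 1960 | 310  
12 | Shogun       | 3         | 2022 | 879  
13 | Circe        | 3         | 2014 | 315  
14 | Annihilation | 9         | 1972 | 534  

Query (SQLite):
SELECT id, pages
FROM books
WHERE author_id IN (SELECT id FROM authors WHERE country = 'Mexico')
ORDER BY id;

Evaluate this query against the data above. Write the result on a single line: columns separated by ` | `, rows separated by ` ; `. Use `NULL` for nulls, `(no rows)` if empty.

Inner query: authors.id where country = 'Mexico'.
Outer: keep books rows whose author_id is in that set.
Inner query → {3, 10}

5 | 736 ; 7 | 791 ; 12 | 879 ; 13 | 315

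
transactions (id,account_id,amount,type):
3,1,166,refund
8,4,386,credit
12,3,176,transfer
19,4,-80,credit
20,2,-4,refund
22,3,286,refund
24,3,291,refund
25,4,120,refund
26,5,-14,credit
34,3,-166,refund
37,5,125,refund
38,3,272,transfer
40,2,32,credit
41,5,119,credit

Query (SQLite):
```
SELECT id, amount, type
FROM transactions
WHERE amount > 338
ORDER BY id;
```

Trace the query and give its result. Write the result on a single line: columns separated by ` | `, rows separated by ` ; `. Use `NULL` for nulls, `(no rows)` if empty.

8 | 386 | credit

amount > 338: ids {8}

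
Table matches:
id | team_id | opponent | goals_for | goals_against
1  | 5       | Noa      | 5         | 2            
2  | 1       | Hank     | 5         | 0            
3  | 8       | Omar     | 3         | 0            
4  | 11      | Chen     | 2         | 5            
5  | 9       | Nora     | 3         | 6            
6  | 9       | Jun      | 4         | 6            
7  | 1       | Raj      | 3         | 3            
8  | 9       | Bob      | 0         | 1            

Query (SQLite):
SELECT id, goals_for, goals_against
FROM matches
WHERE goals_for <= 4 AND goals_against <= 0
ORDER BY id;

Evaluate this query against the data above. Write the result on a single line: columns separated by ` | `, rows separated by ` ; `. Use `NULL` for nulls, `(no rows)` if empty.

3 | 3 | 0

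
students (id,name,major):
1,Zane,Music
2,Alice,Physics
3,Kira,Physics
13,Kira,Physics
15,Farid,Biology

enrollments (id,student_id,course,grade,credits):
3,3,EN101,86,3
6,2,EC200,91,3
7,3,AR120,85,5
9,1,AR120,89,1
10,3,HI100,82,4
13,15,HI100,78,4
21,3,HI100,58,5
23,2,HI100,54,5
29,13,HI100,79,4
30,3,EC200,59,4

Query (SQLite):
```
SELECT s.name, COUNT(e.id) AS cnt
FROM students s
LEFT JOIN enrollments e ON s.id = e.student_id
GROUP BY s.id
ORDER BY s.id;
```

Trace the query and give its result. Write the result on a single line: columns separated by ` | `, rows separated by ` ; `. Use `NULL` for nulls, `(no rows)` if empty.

LEFT JOIN keeps every students row; unmatched ones get NULL for enrollments columns.
Group by students.id and compute COUNT(e.id). COUNT(col) of an all-NULL group is 0.
  1: ids {9} → COUNT(e.id)=1
  2: ids {6, 23} → COUNT(e.id)=2
  3: ids {3, 7, 10, 21, 30} → COUNT(e.id)=5
  13: ids {29} → COUNT(e.id)=1
  15: ids {13} → COUNT(e.id)=1

Zane | 1 ; Alice | 2 ; Kira | 5 ; Kira | 1 ; Farid | 1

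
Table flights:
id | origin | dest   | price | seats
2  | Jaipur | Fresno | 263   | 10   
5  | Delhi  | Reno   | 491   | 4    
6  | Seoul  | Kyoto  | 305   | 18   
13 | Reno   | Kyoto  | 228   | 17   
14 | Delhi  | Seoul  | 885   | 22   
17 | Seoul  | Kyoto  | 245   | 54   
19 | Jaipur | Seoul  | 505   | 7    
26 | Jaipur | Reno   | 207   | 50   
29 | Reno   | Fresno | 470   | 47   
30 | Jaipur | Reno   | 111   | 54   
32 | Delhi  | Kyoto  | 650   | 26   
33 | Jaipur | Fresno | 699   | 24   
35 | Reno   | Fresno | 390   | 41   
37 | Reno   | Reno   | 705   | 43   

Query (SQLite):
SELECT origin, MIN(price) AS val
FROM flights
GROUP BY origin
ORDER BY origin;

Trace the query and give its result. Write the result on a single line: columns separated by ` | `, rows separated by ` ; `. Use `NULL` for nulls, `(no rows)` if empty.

Partition flights by origin; compute MIN(price) within each group.
  Delhi: ids {5, 14, 32} → MIN(price)=491
  Jaipur: ids {2, 19, 26, 30, 33} → MIN(price)=111
  Reno: ids {13, 29, 35, 37} → MIN(price)=228
  Seoul: ids {6, 17} → MIN(price)=245

Delhi | 491 ; Jaipur | 111 ; Reno | 228 ; Seoul | 245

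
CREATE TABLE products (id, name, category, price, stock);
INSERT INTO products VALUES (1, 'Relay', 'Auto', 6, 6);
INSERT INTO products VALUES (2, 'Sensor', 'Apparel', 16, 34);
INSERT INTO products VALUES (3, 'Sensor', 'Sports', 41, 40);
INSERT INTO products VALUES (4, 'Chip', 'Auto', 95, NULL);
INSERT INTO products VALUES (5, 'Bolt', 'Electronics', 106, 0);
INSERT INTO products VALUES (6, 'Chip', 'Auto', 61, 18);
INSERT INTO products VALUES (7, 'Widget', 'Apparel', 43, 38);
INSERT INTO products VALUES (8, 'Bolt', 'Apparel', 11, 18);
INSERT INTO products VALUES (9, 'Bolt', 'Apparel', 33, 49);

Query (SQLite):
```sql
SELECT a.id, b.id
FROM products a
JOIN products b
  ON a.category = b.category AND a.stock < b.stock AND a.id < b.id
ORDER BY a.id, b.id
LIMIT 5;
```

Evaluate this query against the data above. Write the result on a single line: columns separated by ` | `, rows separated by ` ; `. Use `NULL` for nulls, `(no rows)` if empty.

1 | 6 ; 2 | 7 ; 2 | 9 ; 7 | 9 ; 8 | 9

Pairs (a,b) with same category, a.stock < b.stock, a.id < b.id.
category groups: Apparel:{2,7,8,9} Auto:{1,4,6} Electronics:{5} Sports:{3}
Ordered by (a.id, b.id); first 5.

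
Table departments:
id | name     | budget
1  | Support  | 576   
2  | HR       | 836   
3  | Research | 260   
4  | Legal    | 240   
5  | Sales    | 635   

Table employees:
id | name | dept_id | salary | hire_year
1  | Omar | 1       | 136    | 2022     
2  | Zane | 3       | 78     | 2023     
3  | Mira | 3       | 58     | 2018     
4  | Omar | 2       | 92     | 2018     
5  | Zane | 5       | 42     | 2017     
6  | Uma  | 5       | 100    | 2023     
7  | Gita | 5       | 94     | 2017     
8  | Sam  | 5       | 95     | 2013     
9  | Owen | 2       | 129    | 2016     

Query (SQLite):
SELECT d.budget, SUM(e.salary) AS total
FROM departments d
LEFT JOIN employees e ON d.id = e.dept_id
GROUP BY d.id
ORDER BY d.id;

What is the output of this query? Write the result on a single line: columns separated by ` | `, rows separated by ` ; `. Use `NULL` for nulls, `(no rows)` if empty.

LEFT JOIN keeps every departments row; unmatched ones get NULL for employees columns.
Group by departments.id and compute SUM(e.salary). SUM over an all-NULL group is NULL.
  1: ids {1} → SUM(e.salary)=136
  2: ids {4, 9} → SUM(e.salary)=221
  3: ids {2, 3} → SUM(e.salary)=136
  4: ids {—} → SUM(e.salary)=NULL
  5: ids {5, 6, 7, 8} → SUM(e.salary)=331

576 | 136 ; 836 | 221 ; 260 | 136 ; 240 | NULL ; 635 | 331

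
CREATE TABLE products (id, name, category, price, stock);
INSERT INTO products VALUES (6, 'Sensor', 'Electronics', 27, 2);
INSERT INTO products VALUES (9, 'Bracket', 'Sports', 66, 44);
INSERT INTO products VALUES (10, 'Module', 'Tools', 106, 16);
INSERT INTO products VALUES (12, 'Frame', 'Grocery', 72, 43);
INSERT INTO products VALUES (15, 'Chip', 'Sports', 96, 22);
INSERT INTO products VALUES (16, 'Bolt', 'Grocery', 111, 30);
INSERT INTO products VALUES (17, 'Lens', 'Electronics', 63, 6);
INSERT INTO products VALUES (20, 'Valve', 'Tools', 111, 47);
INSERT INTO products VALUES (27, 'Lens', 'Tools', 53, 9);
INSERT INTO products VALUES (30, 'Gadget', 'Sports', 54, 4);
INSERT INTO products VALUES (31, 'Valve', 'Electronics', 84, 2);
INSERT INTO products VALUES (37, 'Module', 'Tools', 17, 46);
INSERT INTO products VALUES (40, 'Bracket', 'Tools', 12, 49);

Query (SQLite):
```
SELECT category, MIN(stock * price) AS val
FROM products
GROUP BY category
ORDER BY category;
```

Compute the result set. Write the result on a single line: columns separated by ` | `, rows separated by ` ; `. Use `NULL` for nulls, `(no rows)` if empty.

Electronics | 54 ; Grocery | 3096 ; Sports | 216 ; Tools | 477

For each row compute stock * price.
Group by category; take MIN of the expression per group.
  Electronics: ids {6, 17, 31} → MIN(stock * price)=54
  Grocery: ids {12, 16} → MIN(stock * price)=3096
  Sports: ids {9, 15, 30} → MIN(stock * price)=216
  Tools: ids {10, 20, 27, 37, 40} → MIN(stock * price)=477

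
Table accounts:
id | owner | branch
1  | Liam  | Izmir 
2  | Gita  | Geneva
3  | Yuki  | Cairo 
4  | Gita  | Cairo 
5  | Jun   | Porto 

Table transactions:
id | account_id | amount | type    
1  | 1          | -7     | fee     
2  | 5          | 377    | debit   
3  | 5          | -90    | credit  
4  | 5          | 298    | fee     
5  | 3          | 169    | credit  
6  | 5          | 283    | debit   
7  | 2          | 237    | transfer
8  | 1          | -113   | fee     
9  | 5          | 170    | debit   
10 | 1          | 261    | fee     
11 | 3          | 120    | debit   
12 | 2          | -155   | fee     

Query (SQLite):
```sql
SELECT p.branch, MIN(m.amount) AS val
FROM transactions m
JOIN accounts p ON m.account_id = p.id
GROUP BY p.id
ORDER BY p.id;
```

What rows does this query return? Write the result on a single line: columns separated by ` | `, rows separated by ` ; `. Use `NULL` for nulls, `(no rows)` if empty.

Izmir | -113 ; Geneva | -155 ; Cairo | 120 ; Porto | -90

Join each transactions row to its accounts via account_id.
Group joined rows by accounts.id; compute MIN(m.amount) per group.
  1: ids {1, 8, 10} → MIN(m.amount)=-113
  2: ids {7, 12} → MIN(m.amount)=-155
  3: ids {5, 11} → MIN(m.amount)=120
  5: ids {2, 3, 4, 6, 9} → MIN(m.amount)=-90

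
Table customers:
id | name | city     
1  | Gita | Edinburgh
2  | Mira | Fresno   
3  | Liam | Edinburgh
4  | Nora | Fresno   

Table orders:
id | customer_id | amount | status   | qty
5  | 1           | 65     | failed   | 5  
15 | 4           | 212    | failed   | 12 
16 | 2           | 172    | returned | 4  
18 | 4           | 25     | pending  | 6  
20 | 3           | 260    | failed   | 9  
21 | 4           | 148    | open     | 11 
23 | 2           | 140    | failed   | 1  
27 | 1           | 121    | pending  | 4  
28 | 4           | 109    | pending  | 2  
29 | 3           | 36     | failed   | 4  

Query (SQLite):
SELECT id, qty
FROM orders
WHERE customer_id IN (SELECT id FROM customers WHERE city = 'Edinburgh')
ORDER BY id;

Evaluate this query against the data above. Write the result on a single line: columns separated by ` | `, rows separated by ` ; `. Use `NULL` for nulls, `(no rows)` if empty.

Inner query: customers.id where city = 'Edinburgh'.
Outer: keep orders rows whose customer_id is in that set.
Inner query → {1, 3}

5 | 5 ; 20 | 9 ; 27 | 4 ; 29 | 4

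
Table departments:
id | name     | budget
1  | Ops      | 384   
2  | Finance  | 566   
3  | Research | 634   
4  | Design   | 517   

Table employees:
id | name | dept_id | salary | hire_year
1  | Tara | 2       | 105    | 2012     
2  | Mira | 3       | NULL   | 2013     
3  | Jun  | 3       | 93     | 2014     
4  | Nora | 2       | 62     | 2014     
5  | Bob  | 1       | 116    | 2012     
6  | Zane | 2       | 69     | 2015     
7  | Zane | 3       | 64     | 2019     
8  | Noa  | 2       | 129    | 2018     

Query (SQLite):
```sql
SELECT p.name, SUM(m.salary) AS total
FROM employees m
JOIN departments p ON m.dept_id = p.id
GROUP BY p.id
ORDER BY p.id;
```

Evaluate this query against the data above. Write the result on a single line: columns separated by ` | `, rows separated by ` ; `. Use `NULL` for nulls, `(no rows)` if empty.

Join each employees row to its departments via dept_id.
Group joined rows by departments.id; compute SUM(m.salary) per group.
  1: ids {5} → SUM(m.salary)=116
  2: ids {1, 4, 6, 8} → SUM(m.salary)=365
  3: ids {2, 3, 7} → SUM(m.salary)=157

Ops | 116 ; Finance | 365 ; Research | 157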